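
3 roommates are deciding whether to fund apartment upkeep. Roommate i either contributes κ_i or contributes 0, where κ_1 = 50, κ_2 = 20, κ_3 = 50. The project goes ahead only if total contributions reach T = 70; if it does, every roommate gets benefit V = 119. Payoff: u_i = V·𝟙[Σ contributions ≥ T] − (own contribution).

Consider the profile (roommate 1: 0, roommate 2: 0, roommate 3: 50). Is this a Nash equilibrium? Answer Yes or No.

No

Total = 50 < 70: not provided.
Roommate 1 (pledges 0, payoff 0): pledging 50 → total 100, payoff 69. Profitable deviation.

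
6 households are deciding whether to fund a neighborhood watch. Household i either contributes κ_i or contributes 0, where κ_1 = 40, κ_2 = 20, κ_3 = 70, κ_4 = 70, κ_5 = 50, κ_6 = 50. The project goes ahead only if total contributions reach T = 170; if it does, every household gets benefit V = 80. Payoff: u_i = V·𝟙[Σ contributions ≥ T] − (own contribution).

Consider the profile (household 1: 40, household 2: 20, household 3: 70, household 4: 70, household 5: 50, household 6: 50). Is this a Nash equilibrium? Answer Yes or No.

Total = 300 ≥ 170: provided.
Household 1 (pledges 40, payoff 40): dropping to 0 → total 260, payoff 80. Profitable deviation.

No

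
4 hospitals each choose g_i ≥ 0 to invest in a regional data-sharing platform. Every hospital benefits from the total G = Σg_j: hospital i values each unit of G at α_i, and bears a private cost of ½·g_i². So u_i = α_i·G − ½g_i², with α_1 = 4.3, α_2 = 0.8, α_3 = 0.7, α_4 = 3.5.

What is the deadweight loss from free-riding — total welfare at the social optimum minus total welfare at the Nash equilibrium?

102.425

Hospital i's FOC: ∂u_i/∂g_i = α_i − g_i = 0, so g_i* = α_i.
NE contributions = (4.3, 0.8, 0.7, 3.5); G = 9.3.
W^NE = (Σα)·G − ½Σα_i² = 9.3² − ½·31.87 = 70.555.
Planner sets g_i = Σα_j = 9.3 for every i, so G^SO = 4·9.3 = 37.2.
W^SO = (Σα)·G^SO − ½·4·(Σα)² = (4/2)·9.3² = 172.98.
Deadweight loss = W^SO − W^NE = 102.425.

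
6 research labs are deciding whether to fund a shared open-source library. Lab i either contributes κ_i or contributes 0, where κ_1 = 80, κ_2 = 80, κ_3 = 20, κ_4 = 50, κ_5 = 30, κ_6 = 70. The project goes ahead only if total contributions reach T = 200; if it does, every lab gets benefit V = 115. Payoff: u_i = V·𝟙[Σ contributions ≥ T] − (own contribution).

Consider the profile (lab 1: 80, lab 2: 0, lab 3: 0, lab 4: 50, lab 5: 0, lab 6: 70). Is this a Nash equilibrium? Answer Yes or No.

Yes

Total = 200 ≥ 200: provided.
Lab 1 (pledges 80, payoff 35): dropping to 0 → total 120, payoff 0. No gain.
Lab 2 (pledges 0, payoff 115): pledging 80 → total 280, payoff 35. No gain.
Lab 3 (pledges 0, payoff 115): pledging 20 → total 220, payoff 95. No gain.
Lab 4 (pledges 50, payoff 65): dropping to 0 → total 150, payoff 0. No gain.
Lab 5 (pledges 0, payoff 115): pledging 30 → total 230, payoff 85. No gain.
Lab 6 (pledges 70, payoff 45): dropping to 0 → total 130, payoff 0. No gain.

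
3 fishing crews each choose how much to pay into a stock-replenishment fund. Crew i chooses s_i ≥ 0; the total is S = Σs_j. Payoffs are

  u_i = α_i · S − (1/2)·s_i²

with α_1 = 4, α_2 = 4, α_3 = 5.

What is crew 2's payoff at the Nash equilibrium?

Crew i's FOC: ∂u_i/∂s_i = α_i − s_i = 0, so s_i* = α_i.
NE contributions = (4, 4, 5); S = 13.
u_2 = α_2·S − ½·(s_2)² = 4·13 − ½·4² = 44.

44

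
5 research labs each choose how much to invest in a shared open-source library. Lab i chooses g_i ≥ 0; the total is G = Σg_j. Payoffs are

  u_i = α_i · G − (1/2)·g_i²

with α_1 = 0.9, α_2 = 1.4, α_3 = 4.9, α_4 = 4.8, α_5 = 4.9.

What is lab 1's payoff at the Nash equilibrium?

Lab i's FOC: ∂u_i/∂g_i = α_i − g_i = 0, so g_i* = α_i.
NE contributions = (0.9, 1.4, 4.9, 4.8, 4.9); G = 16.9.
u_1 = α_1·G − ½·(g_1)² = 0.9·16.9 − ½·0.9² = 14.805.

14.805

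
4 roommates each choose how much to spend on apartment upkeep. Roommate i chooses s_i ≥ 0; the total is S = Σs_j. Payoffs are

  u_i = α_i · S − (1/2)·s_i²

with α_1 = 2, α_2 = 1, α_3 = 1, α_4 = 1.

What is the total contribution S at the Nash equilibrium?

5

Roommate i's FOC: ∂u_i/∂s_i = α_i − s_i = 0, so s_i* = α_i.
NE contributions = (2, 1, 1, 1); S = 5.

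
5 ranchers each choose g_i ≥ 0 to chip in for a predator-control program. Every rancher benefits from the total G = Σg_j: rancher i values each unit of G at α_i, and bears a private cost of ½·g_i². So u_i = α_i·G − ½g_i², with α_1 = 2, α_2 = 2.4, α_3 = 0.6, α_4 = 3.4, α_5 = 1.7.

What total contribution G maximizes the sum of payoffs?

50.5

Planner FOC: ∂(Σu_j)/∂g_i = (Σα_j) − g_i = 0, so g_i^SO = Σα_j = 10.1 for every i; G^SO = 50.5.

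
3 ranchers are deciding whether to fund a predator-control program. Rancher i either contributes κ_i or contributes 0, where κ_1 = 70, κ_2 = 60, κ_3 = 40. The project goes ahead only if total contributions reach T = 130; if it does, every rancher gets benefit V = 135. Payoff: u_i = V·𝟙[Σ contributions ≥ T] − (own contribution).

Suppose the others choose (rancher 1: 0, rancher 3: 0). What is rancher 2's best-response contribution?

Others' total = 0. Even contributing 60 gives 60 < 130: no benefit either way.
Best response: 0.

0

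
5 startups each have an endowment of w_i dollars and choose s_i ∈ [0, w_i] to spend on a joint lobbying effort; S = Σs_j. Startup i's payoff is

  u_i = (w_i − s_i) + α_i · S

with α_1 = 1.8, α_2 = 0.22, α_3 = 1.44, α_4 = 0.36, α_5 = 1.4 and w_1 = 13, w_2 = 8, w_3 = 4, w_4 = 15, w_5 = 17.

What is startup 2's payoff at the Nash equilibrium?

15.48

∂u_i/∂s_i = α_i − 1, so startup i contributes w_i if α_i > 1, else 0.
α_i > 1 for i ∈ {1, 3, 5}; NE contributions (13, 0, 4, 0, 17), S = 34.
u_2 = (8 − 0) + 0.22·34 = 15.48.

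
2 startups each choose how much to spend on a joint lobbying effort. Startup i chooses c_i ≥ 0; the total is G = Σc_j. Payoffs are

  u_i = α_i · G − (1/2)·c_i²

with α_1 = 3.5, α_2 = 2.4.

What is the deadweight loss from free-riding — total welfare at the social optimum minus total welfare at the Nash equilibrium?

Startup i's FOC: ∂u_i/∂c_i = α_i − c_i = 0, so c_i* = α_i.
NE contributions = (3.5, 2.4); G = 5.9.
W^NE = (Σα)·G − ½Σα_i² = 5.9² − ½·18.01 = 25.805.
Planner sets c_i = Σα_j = 5.9 for every i, so G^SO = 2·5.9 = 11.8.
W^SO = (Σα)·G^SO − ½·2·(Σα)² = (2/2)·5.9² = 34.81.
Deadweight loss = W^SO − W^NE = 9.005.

9.005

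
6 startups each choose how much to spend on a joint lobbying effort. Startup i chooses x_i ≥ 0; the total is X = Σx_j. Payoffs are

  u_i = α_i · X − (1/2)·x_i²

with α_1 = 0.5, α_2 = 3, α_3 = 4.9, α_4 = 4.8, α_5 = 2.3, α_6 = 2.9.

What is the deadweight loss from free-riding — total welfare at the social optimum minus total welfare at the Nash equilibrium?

Startup i's FOC: ∂u_i/∂x_i = α_i − x_i = 0, so x_i* = α_i.
NE contributions = (0.5, 3, 4.9, 4.8, 2.3, 2.9); X = 18.4.
W^NE = (Σα)·X − ½Σα_i² = 18.4² − ½·70 = 303.56.
Planner sets x_i = Σα_j = 18.4 for every i, so X^SO = 6·18.4 = 110.4.
W^SO = (Σα)·X^SO − ½·6·(Σα)² = (6/2)·18.4² = 1015.68.
Deadweight loss = W^SO − W^NE = 712.12.

712.12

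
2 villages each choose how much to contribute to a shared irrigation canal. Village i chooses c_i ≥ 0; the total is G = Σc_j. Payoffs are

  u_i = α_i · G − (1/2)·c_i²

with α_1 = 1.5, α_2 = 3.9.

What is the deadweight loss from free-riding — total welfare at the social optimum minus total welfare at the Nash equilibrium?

Village i's FOC: ∂u_i/∂c_i = α_i − c_i = 0, so c_i* = α_i.
NE contributions = (1.5, 3.9); G = 5.4.
W^NE = (Σα)·G − ½Σα_i² = 5.4² − ½·17.46 = 20.43.
Planner sets c_i = Σα_j = 5.4 for every i, so G^SO = 2·5.4 = 10.8.
W^SO = (Σα)·G^SO − ½·2·(Σα)² = (2/2)·5.4² = 29.16.
Deadweight loss = W^SO − W^NE = 8.73.

8.73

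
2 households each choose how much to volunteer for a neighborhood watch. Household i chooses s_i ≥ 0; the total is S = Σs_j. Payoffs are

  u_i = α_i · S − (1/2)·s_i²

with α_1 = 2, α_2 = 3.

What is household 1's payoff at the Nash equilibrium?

8

Household i's FOC: ∂u_i/∂s_i = α_i − s_i = 0, so s_i* = α_i.
NE contributions = (2, 3); S = 5.
u_1 = α_1·S − ½·(s_1)² = 2·5 − ½·2² = 8.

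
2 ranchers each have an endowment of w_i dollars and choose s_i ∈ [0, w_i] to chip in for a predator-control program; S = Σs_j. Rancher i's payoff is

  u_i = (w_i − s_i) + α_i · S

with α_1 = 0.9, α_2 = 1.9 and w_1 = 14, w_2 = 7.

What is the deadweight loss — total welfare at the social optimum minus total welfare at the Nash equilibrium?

∂u_i/∂s_i = α_i − 1, so rancher i contributes w_i if α_i > 1, else 0.
α_i > 1 for i ∈ {2}; NE contributions (0, 7), S = 7.
W^NE = Σw_i − S^NE + (Σα_i)·S^NE = 21 + 1.8·7 = 33.6.
Planner: ∂(Σu_j)/∂s_i = Σα_j − 1 = 1.8 > 0, so everyone contributes w_i; S^SO = 21, W^SO = 21 + 1.8·21 = 58.8.
Deadweight loss = 25.2.

25.2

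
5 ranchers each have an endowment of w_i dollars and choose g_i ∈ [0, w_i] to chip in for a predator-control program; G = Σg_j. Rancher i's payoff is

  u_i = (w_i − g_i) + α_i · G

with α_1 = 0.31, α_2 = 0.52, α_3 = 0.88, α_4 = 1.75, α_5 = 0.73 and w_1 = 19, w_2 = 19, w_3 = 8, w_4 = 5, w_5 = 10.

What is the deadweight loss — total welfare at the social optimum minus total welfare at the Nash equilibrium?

∂u_i/∂g_i = α_i − 1, so rancher i contributes w_i if α_i > 1, else 0.
α_i > 1 for i ∈ {4}; NE contributions (0, 0, 0, 5, 0), G = 5.
W^NE = Σw_i − G^NE + (Σα_i)·G^NE = 61 + 3.19·5 = 76.95.
Planner: ∂(Σu_j)/∂g_i = Σα_j − 1 = 3.19 > 0, so everyone contributes w_i; G^SO = 61, W^SO = 61 + 3.19·61 = 255.59.
Deadweight loss = 178.64.

178.64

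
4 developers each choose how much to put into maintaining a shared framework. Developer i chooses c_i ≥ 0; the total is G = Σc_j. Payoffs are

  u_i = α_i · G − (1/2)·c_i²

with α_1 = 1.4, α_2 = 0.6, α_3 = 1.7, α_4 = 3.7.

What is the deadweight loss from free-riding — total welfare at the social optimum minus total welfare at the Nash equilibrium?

64.21

Developer i's FOC: ∂u_i/∂c_i = α_i − c_i = 0, so c_i* = α_i.
NE contributions = (1.4, 0.6, 1.7, 3.7); G = 7.4.
W^NE = (Σα)·G − ½Σα_i² = 7.4² − ½·18.9 = 45.31.
Planner sets c_i = Σα_j = 7.4 for every i, so G^SO = 4·7.4 = 29.6.
W^SO = (Σα)·G^SO − ½·4·(Σα)² = (4/2)·7.4² = 109.52.
Deadweight loss = W^SO − W^NE = 64.21.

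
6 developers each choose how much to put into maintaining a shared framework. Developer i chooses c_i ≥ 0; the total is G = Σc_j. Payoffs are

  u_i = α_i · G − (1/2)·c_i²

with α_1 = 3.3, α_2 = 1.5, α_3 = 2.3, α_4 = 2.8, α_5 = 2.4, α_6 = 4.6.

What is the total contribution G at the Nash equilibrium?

Developer i's FOC: ∂u_i/∂c_i = α_i − c_i = 0, so c_i* = α_i.
NE contributions = (3.3, 1.5, 2.3, 2.8, 2.4, 4.6); G = 16.9.

16.9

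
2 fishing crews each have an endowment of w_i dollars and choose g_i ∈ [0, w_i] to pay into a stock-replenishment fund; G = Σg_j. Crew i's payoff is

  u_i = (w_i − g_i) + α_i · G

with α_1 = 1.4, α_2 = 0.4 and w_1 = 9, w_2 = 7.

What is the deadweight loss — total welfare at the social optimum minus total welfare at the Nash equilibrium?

5.6

∂u_i/∂g_i = α_i − 1, so crew i contributes w_i if α_i > 1, else 0.
α_i > 1 for i ∈ {1}; NE contributions (9, 0), G = 9.
W^NE = Σw_i − G^NE + (Σα_i)·G^NE = 16 + 0.8·9 = 23.2.
Planner: ∂(Σu_j)/∂g_i = Σα_j − 1 = 0.8 > 0, so everyone contributes w_i; G^SO = 16, W^SO = 16 + 0.8·16 = 28.8.
Deadweight loss = 5.6.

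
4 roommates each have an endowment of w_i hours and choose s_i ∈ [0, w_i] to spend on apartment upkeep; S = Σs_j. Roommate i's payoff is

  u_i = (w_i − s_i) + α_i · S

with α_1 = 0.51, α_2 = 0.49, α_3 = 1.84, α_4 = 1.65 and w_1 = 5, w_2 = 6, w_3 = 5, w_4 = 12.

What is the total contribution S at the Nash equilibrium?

17

∂u_i/∂s_i = α_i − 1, so roommate i contributes w_i if α_i > 1, else 0.
α_i > 1 for i ∈ {3, 4}; NE contributions (0, 0, 5, 12), S = 17.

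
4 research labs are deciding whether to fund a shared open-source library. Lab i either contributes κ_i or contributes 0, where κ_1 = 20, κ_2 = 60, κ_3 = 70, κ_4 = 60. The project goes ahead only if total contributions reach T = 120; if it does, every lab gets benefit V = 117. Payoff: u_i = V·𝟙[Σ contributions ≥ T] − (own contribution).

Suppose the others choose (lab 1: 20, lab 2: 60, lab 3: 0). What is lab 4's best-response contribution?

Others' total = 80. Contributing 60 brings total to 140 ≥ 120: gain V − κ_4 = 57.
Best response: 60.

60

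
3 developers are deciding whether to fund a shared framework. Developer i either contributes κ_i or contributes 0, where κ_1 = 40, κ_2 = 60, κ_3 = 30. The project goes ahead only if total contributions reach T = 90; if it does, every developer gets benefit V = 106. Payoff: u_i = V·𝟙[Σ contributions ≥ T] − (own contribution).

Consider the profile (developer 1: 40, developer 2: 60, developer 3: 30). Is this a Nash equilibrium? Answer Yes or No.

Total = 130 ≥ 90: provided.
Developer 1 (pledges 40, payoff 66): dropping to 0 → total 90, payoff 106. Profitable deviation.

No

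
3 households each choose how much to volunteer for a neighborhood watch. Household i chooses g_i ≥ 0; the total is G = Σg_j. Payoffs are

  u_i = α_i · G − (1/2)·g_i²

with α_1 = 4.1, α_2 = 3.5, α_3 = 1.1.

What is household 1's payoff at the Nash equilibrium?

Household i's FOC: ∂u_i/∂g_i = α_i − g_i = 0, so g_i* = α_i.
NE contributions = (4.1, 3.5, 1.1); G = 8.7.
u_1 = α_1·G − ½·(g_1)² = 4.1·8.7 − ½·4.1² = 27.265.

27.265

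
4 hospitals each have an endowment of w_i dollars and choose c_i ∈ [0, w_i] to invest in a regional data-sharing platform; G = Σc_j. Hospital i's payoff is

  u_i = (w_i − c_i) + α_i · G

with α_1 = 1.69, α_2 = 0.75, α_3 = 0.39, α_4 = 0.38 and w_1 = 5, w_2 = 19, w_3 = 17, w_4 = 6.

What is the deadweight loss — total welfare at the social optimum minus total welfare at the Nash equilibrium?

92.82

∂u_i/∂c_i = α_i − 1, so hospital i contributes w_i if α_i > 1, else 0.
α_i > 1 for i ∈ {1}; NE contributions (5, 0, 0, 0), G = 5.
W^NE = Σw_i − G^NE + (Σα_i)·G^NE = 47 + 2.21·5 = 58.05.
Planner: ∂(Σu_j)/∂c_i = Σα_j − 1 = 2.21 > 0, so everyone contributes w_i; G^SO = 47, W^SO = 47 + 2.21·47 = 150.87.
Deadweight loss = 92.82.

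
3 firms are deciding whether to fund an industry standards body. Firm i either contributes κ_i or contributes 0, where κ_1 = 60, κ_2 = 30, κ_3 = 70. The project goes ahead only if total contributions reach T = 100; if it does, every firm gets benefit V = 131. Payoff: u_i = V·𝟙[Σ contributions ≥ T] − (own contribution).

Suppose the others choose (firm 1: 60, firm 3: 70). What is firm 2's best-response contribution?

Others' total = 130 ≥ 100; contributing adds cost 30 for no extra benefit.
Best response: 0.

0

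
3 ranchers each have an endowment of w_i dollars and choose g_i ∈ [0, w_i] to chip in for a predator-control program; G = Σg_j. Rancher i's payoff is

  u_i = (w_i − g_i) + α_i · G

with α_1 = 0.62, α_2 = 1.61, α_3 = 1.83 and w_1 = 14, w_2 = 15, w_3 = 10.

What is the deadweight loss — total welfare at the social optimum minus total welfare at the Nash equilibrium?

∂u_i/∂g_i = α_i − 1, so rancher i contributes w_i if α_i > 1, else 0.
α_i > 1 for i ∈ {2, 3}; NE contributions (0, 15, 10), G = 25.
W^NE = Σw_i − G^NE + (Σα_i)·G^NE = 39 + 3.06·25 = 115.5.
Planner: ∂(Σu_j)/∂g_i = Σα_j − 1 = 3.06 > 0, so everyone contributes w_i; G^SO = 39, W^SO = 39 + 3.06·39 = 158.34.
Deadweight loss = 42.84.

42.84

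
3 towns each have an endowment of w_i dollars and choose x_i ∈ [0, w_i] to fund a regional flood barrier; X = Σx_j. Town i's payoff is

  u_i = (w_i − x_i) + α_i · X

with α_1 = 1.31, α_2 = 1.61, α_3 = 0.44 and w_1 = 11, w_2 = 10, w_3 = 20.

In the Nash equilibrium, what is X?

21

∂u_i/∂x_i = α_i − 1, so town i contributes w_i if α_i > 1, else 0.
α_i > 1 for i ∈ {1, 2}; NE contributions (11, 10, 0), X = 21.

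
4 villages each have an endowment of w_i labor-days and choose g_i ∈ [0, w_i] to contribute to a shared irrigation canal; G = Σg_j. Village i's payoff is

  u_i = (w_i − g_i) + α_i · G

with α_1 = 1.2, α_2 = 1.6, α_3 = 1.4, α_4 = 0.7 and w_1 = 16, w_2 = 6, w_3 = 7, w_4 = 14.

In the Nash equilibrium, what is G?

∂u_i/∂g_i = α_i − 1, so village i contributes w_i if α_i > 1, else 0.
α_i > 1 for i ∈ {1, 2, 3}; NE contributions (16, 6, 7, 0), G = 29.

29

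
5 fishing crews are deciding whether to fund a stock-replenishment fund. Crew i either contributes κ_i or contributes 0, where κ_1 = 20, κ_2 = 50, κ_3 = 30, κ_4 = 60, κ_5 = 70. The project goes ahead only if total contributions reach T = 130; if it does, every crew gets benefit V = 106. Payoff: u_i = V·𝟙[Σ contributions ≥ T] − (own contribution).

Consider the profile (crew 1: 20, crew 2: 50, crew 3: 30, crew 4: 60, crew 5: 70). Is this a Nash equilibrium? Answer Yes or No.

Total = 230 ≥ 130: provided.
Crew 1 (pledges 20, payoff 86): dropping to 0 → total 210, payoff 106. Profitable deviation.

No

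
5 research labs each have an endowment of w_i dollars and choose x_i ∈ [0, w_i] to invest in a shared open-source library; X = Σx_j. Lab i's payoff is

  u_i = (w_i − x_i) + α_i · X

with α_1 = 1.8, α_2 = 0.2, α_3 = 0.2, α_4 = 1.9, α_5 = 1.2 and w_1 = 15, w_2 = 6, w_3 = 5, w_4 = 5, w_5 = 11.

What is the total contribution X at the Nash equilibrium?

∂u_i/∂x_i = α_i − 1, so lab i contributes w_i if α_i > 1, else 0.
α_i > 1 for i ∈ {1, 4, 5}; NE contributions (15, 0, 0, 5, 11), X = 31.

31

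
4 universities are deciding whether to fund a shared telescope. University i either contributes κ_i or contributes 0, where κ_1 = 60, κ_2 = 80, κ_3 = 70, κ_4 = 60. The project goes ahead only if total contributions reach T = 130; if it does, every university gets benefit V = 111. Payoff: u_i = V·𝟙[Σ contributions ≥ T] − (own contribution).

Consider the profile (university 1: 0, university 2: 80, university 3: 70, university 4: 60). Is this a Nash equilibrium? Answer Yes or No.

Total = 210 ≥ 130: provided.
University 1 (pledges 0, payoff 111): pledging 60 → total 270, payoff 51. No gain.
University 2 (pledges 80, payoff 31): dropping to 0 → total 130, payoff 111. Profitable deviation.

No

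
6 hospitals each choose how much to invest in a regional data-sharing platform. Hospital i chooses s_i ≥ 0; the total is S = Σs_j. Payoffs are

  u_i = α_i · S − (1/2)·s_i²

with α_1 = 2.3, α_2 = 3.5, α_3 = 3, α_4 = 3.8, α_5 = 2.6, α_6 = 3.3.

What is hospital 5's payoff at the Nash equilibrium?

44.72

Hospital i's FOC: ∂u_i/∂s_i = α_i − s_i = 0, so s_i* = α_i.
NE contributions = (2.3, 3.5, 3, 3.8, 2.6, 3.3); S = 18.5.
u_5 = α_5·S − ½·(s_5)² = 2.6·18.5 − ½·2.6² = 44.72.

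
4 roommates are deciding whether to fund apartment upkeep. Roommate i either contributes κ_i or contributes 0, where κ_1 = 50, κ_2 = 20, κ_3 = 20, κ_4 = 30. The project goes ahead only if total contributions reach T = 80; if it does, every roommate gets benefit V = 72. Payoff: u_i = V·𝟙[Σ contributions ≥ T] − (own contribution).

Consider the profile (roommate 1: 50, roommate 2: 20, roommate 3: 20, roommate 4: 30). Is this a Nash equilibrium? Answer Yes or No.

Total = 120 ≥ 80: provided.
Roommate 1 (pledges 50, payoff 22): dropping to 0 → total 70, payoff 0. No gain.
Roommate 2 (pledges 20, payoff 52): dropping to 0 → total 100, payoff 72. Profitable deviation.

No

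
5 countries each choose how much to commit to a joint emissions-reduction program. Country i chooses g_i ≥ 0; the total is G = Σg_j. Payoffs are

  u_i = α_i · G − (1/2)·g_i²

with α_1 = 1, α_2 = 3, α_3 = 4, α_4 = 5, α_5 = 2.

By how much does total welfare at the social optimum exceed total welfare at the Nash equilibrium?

Country i's FOC: ∂u_i/∂g_i = α_i − g_i = 0, so g_i* = α_i.
NE contributions = (1, 3, 4, 5, 2); G = 15.
W^NE = (Σα)·G − ½Σα_i² = 15² − ½·55 = 197.5.
Planner sets g_i = Σα_j = 15 for every i, so G^SO = 5·15 = 75.
W^SO = (Σα)·G^SO − ½·5·(Σα)² = (5/2)·15² = 562.5.
Deadweight loss = W^SO − W^NE = 365.

365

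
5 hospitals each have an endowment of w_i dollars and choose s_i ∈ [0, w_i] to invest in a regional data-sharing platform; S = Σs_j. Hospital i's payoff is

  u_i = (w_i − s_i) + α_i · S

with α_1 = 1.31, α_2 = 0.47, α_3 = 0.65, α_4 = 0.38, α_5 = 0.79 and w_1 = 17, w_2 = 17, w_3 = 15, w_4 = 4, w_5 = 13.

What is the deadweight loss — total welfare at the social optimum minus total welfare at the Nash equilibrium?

127.4

∂u_i/∂s_i = α_i − 1, so hospital i contributes w_i if α_i > 1, else 0.
α_i > 1 for i ∈ {1}; NE contributions (17, 0, 0, 0, 0), S = 17.
W^NE = Σw_i − S^NE + (Σα_i)·S^NE = 66 + 2.6·17 = 110.2.
Planner: ∂(Σu_j)/∂s_i = Σα_j − 1 = 2.6 > 0, so everyone contributes w_i; S^SO = 66, W^SO = 66 + 2.6·66 = 237.6.
Deadweight loss = 127.4.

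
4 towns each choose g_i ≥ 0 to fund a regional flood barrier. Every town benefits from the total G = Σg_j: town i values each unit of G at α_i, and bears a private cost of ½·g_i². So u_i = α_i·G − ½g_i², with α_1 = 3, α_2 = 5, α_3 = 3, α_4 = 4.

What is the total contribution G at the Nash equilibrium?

Town i's FOC: ∂u_i/∂g_i = α_i − g_i = 0, so g_i* = α_i.
NE contributions = (3, 5, 3, 4); G = 15.

15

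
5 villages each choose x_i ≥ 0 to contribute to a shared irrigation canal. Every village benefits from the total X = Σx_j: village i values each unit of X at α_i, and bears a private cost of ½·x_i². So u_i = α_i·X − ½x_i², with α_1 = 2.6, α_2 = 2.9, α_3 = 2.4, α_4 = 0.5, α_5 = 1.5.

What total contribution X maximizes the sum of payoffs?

Planner FOC: ∂(Σu_j)/∂x_i = (Σα_j) − x_i = 0, so x_i^SO = Σα_j = 9.9 for every i; X^SO = 49.5.

49.5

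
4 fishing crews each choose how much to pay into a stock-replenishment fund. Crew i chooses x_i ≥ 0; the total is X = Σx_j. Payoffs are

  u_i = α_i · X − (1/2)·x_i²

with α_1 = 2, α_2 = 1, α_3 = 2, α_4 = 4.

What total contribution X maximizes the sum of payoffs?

36

Planner FOC: ∂(Σu_j)/∂x_i = (Σα_j) − x_i = 0, so x_i^SO = Σα_j = 9 for every i; X^SO = 36.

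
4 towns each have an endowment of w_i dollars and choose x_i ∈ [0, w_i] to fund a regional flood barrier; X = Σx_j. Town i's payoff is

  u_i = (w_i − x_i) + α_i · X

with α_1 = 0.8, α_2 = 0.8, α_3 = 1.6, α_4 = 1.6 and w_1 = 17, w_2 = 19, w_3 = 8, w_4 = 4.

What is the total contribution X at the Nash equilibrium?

∂u_i/∂x_i = α_i − 1, so town i contributes w_i if α_i > 1, else 0.
α_i > 1 for i ∈ {3, 4}; NE contributions (0, 0, 8, 4), X = 12.

12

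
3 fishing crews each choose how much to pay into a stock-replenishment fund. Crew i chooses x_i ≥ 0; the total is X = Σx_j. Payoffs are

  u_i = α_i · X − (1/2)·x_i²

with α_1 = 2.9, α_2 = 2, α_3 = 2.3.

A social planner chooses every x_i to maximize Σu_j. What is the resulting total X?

Planner FOC: ∂(Σu_j)/∂x_i = (Σα_j) − x_i = 0, so x_i^SO = Σα_j = 7.2 for every i; X^SO = 21.6.

21.6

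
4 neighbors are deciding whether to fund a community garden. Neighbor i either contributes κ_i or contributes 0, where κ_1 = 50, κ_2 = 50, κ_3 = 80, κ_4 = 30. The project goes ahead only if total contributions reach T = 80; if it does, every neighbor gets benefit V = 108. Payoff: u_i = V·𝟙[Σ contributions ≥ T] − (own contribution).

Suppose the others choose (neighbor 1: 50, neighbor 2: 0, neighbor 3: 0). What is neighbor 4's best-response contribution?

30

Others' total = 50. Contributing 30 brings total to 80 ≥ 80: gain V − κ_4 = 78.
Best response: 30.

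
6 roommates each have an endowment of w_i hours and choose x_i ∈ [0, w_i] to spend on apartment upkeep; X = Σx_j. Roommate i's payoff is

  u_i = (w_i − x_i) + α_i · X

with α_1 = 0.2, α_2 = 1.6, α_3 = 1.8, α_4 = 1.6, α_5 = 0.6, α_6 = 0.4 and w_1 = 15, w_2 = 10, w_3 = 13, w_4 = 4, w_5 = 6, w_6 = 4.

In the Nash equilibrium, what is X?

27

∂u_i/∂x_i = α_i − 1, so roommate i contributes w_i if α_i > 1, else 0.
α_i > 1 for i ∈ {2, 3, 4}; NE contributions (0, 10, 13, 4, 0, 0), X = 27.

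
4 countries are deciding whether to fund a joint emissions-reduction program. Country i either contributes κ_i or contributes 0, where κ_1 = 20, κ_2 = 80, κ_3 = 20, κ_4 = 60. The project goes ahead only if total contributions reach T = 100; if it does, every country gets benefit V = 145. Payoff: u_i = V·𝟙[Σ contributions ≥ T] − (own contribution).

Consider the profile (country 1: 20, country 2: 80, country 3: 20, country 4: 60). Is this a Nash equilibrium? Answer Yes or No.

Total = 180 ≥ 100: provided.
Country 1 (pledges 20, payoff 125): dropping to 0 → total 160, payoff 145. Profitable deviation.

No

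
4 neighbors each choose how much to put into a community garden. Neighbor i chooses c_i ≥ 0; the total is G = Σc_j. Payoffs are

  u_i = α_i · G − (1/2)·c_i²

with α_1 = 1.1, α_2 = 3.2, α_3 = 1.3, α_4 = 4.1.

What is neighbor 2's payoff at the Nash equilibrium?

Neighbor i's FOC: ∂u_i/∂c_i = α_i − c_i = 0, so c_i* = α_i.
NE contributions = (1.1, 3.2, 1.3, 4.1); G = 9.7.
u_2 = α_2·G − ½·(c_2)² = 3.2·9.7 − ½·3.2² = 25.92.

25.92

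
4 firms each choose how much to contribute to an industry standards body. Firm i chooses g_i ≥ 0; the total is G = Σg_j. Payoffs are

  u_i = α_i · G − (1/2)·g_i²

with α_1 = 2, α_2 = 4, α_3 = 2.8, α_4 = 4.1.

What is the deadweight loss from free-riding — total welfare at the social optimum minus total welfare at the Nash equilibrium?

188.735

Firm i's FOC: ∂u_i/∂g_i = α_i − g_i = 0, so g_i* = α_i.
NE contributions = (2, 4, 2.8, 4.1); G = 12.9.
W^NE = (Σα)·G − ½Σα_i² = 12.9² − ½·44.65 = 144.085.
Planner sets g_i = Σα_j = 12.9 for every i, so G^SO = 4·12.9 = 51.6.
W^SO = (Σα)·G^SO − ½·4·(Σα)² = (4/2)·12.9² = 332.82.
Deadweight loss = W^SO − W^NE = 188.735.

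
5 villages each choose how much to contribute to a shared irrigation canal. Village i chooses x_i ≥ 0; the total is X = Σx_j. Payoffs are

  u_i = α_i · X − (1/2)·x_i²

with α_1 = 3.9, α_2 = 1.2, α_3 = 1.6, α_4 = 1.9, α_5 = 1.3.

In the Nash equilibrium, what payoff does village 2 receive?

Village i's FOC: ∂u_i/∂x_i = α_i − x_i = 0, so x_i* = α_i.
NE contributions = (3.9, 1.2, 1.6, 1.9, 1.3); X = 9.9.
u_2 = α_2·X − ½·(x_2)² = 1.2·9.9 − ½·1.2² = 11.16.

11.16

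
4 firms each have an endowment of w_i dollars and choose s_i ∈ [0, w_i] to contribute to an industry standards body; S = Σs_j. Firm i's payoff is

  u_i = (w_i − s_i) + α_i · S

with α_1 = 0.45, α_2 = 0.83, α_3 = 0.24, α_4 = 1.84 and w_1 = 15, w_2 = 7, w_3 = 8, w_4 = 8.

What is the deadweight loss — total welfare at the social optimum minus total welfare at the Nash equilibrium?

∂u_i/∂s_i = α_i − 1, so firm i contributes w_i if α_i > 1, else 0.
α_i > 1 for i ∈ {4}; NE contributions (0, 0, 0, 8), S = 8.
W^NE = Σw_i − S^NE + (Σα_i)·S^NE = 38 + 2.36·8 = 56.88.
Planner: ∂(Σu_j)/∂s_i = Σα_j − 1 = 2.36 > 0, so everyone contributes w_i; S^SO = 38, W^SO = 38 + 2.36·38 = 127.68.
Deadweight loss = 70.8.

70.8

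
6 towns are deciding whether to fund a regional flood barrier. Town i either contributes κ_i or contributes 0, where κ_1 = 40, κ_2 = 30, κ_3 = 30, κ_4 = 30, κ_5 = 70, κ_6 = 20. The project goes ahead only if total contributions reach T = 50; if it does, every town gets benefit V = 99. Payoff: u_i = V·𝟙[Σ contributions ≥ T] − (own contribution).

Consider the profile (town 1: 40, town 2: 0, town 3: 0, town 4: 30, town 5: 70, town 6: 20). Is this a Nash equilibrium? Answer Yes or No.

No

Total = 160 ≥ 50: provided.
Town 1 (pledges 40, payoff 59): dropping to 0 → total 120, payoff 99. Profitable deviation.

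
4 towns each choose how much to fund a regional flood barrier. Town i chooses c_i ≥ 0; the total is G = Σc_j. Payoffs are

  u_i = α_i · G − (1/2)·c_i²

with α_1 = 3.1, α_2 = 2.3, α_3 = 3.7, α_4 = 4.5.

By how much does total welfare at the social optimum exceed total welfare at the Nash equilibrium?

Town i's FOC: ∂u_i/∂c_i = α_i − c_i = 0, so c_i* = α_i.
NE contributions = (3.1, 2.3, 3.7, 4.5); G = 13.6.
W^NE = (Σα)·G − ½Σα_i² = 13.6² − ½·48.84 = 160.54.
Planner sets c_i = Σα_j = 13.6 for every i, so G^SO = 4·13.6 = 54.4.
W^SO = (Σα)·G^SO − ½·4·(Σα)² = (4/2)·13.6² = 369.92.
Deadweight loss = W^SO − W^NE = 209.38.

209.38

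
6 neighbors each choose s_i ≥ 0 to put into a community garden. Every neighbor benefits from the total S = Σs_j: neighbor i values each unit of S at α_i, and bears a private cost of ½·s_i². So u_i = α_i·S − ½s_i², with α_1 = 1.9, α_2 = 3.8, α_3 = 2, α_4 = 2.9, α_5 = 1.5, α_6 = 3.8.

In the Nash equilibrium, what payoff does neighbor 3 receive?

Neighbor i's FOC: ∂u_i/∂s_i = α_i − s_i = 0, so s_i* = α_i.
NE contributions = (1.9, 3.8, 2, 2.9, 1.5, 3.8); S = 15.9.
u_3 = α_3·S − ½·(s_3)² = 2·15.9 − ½·2² = 29.8.

29.8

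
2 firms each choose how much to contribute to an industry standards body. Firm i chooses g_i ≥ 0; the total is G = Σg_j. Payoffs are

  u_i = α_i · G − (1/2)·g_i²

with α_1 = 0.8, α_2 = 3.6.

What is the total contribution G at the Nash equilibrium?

4.4

Firm i's FOC: ∂u_i/∂g_i = α_i − g_i = 0, so g_i* = α_i.
NE contributions = (0.8, 3.6); G = 4.4.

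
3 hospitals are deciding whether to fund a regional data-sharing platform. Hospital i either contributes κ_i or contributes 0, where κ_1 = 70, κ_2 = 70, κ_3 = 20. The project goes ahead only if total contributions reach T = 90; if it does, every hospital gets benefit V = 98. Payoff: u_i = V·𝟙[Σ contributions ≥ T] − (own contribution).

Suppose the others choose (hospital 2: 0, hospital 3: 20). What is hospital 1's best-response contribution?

70

Others' total = 20. Contributing 70 brings total to 90 ≥ 90: gain V − κ_1 = 28.
Best response: 70.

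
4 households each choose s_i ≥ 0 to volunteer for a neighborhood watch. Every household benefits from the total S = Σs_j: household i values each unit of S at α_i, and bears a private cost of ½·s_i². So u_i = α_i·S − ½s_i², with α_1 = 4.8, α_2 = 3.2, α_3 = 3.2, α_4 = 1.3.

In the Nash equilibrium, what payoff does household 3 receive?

34.88

Household i's FOC: ∂u_i/∂s_i = α_i − s_i = 0, so s_i* = α_i.
NE contributions = (4.8, 3.2, 3.2, 1.3); S = 12.5.
u_3 = α_3·S − ½·(s_3)² = 3.2·12.5 − ½·3.2² = 34.88.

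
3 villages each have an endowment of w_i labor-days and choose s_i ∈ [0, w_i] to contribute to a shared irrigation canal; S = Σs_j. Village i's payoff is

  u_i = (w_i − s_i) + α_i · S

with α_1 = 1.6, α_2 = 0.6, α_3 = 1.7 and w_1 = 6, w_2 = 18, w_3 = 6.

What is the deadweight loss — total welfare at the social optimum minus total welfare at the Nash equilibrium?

52.2

∂u_i/∂s_i = α_i − 1, so village i contributes w_i if α_i > 1, else 0.
α_i > 1 for i ∈ {1, 3}; NE contributions (6, 0, 6), S = 12.
W^NE = Σw_i − S^NE + (Σα_i)·S^NE = 30 + 2.9·12 = 64.8.
Planner: ∂(Σu_j)/∂s_i = Σα_j − 1 = 2.9 > 0, so everyone contributes w_i; S^SO = 30, W^SO = 30 + 2.9·30 = 117.
Deadweight loss = 52.2.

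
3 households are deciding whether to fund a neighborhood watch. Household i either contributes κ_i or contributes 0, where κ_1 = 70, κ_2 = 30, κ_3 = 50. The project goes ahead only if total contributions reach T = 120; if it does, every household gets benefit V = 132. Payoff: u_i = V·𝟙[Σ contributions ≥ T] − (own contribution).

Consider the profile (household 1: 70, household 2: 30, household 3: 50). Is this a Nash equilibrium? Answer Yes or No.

Total = 150 ≥ 120: provided.
Household 1 (pledges 70, payoff 62): dropping to 0 → total 80, payoff 0. No gain.
Household 2 (pledges 30, payoff 102): dropping to 0 → total 120, payoff 132. Profitable deviation.

No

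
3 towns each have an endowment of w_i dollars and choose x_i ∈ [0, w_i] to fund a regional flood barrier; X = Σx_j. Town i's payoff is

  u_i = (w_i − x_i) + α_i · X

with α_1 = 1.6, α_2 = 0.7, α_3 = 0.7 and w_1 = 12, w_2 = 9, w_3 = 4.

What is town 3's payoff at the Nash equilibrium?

12.4

∂u_i/∂x_i = α_i − 1, so town i contributes w_i if α_i > 1, else 0.
α_i > 1 for i ∈ {1}; NE contributions (12, 0, 0), X = 12.
u_3 = (4 − 0) + 0.7·12 = 12.4.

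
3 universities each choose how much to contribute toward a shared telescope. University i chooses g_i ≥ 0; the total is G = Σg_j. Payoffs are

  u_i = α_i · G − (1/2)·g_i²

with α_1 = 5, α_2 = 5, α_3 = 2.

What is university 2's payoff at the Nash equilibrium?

47.5

University i's FOC: ∂u_i/∂g_i = α_i − g_i = 0, so g_i* = α_i.
NE contributions = (5, 5, 2); G = 12.
u_2 = α_2·G − ½·(g_2)² = 5·12 − ½·5² = 47.5.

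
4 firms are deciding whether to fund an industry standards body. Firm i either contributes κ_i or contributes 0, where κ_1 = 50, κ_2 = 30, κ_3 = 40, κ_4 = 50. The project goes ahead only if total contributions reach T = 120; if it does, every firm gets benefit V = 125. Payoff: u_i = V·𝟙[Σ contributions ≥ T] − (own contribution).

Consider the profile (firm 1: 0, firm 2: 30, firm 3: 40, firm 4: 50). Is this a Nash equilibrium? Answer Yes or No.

Yes

Total = 120 ≥ 120: provided.
Firm 1 (pledges 0, payoff 125): pledging 50 → total 170, payoff 75. No gain.
Firm 2 (pledges 30, payoff 95): dropping to 0 → total 90, payoff 0. No gain.
Firm 3 (pledges 40, payoff 85): dropping to 0 → total 80, payoff 0. No gain.
Firm 4 (pledges 50, payoff 75): dropping to 0 → total 70, payoff 0. No gain.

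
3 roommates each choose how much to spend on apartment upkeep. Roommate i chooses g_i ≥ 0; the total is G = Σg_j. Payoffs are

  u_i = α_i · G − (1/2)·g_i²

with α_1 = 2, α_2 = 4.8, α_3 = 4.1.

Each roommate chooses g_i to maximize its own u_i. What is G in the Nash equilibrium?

10.9

Roommate i's FOC: ∂u_i/∂g_i = α_i − g_i = 0, so g_i* = α_i.
NE contributions = (2, 4.8, 4.1); G = 10.9.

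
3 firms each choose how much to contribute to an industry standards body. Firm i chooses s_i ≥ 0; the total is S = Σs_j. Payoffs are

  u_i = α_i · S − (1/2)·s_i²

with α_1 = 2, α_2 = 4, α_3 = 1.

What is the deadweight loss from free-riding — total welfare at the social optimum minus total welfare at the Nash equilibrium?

Firm i's FOC: ∂u_i/∂s_i = α_i − s_i = 0, so s_i* = α_i.
NE contributions = (2, 4, 1); S = 7.
W^NE = (Σα)·S − ½Σα_i² = 7² − ½·21 = 38.5.
Planner sets s_i = Σα_j = 7 for every i, so S^SO = 3·7 = 21.
W^SO = (Σα)·S^SO − ½·3·(Σα)² = (3/2)·7² = 73.5.
Deadweight loss = W^SO − W^NE = 35.

35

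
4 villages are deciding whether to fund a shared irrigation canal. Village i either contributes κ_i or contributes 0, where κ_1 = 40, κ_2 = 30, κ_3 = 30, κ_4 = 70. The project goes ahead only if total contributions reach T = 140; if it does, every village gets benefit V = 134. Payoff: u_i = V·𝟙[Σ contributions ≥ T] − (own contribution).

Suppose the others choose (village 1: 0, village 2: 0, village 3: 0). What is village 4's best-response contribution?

0

Others' total = 0. Even contributing 70 gives 70 < 140: no benefit either way.
Best response: 0.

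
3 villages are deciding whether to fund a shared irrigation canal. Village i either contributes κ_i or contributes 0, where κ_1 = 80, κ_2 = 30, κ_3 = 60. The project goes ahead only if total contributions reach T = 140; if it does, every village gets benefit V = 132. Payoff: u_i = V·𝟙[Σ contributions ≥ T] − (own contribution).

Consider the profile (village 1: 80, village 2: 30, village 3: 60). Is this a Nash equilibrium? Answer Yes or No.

No

Total = 170 ≥ 140: provided.
Village 1 (pledges 80, payoff 52): dropping to 0 → total 90, payoff 0. No gain.
Village 2 (pledges 30, payoff 102): dropping to 0 → total 140, payoff 132. Profitable deviation.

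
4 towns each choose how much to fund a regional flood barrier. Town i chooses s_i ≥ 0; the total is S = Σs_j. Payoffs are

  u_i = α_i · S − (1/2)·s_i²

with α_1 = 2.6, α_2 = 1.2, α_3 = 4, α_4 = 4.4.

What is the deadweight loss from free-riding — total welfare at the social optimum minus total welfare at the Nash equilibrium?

Town i's FOC: ∂u_i/∂s_i = α_i − s_i = 0, so s_i* = α_i.
NE contributions = (2.6, 1.2, 4, 4.4); S = 12.2.
W^NE = (Σα)·S − ½Σα_i² = 12.2² − ½·43.56 = 127.06.
Planner sets s_i = Σα_j = 12.2 for every i, so S^SO = 4·12.2 = 48.8.
W^SO = (Σα)·S^SO − ½·4·(Σα)² = (4/2)·12.2² = 297.68.
Deadweight loss = W^SO − W^NE = 170.62.

170.62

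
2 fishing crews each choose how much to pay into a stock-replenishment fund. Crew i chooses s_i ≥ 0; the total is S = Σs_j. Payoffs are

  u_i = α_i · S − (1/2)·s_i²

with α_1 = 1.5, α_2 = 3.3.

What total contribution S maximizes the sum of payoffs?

9.6

Planner FOC: ∂(Σu_j)/∂s_i = (Σα_j) − s_i = 0, so s_i^SO = Σα_j = 4.8 for every i; S^SO = 9.6.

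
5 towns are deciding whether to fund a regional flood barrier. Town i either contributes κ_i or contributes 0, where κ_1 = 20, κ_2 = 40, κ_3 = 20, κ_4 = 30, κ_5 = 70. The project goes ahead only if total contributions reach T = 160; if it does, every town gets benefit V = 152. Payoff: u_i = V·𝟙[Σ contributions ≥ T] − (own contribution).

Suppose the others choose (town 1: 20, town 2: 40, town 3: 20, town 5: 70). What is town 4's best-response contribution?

30

Others' total = 150. Contributing 30 brings total to 180 ≥ 160: gain V − κ_4 = 122.
Best response: 30.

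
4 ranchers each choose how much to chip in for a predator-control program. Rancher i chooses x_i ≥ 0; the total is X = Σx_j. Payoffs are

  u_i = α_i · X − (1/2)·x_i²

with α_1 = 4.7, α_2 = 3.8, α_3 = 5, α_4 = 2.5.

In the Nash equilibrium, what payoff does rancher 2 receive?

Rancher i's FOC: ∂u_i/∂x_i = α_i − x_i = 0, so x_i* = α_i.
NE contributions = (4.7, 3.8, 5, 2.5); X = 16.
u_2 = α_2·X − ½·(x_2)² = 3.8·16 − ½·3.8² = 53.58.

53.58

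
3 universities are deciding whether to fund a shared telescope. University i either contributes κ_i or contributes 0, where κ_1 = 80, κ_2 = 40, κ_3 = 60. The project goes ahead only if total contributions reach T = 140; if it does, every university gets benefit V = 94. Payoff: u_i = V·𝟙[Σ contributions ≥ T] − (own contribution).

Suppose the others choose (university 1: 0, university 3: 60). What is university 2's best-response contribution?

Others' total = 60. Even contributing 40 gives 100 < 140: no benefit either way.
Best response: 0.

0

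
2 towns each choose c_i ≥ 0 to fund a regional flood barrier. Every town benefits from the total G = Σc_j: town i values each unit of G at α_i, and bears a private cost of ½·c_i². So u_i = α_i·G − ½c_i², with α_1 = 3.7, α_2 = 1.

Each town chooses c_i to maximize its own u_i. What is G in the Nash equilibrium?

4.7

Town i's FOC: ∂u_i/∂c_i = α_i − c_i = 0, so c_i* = α_i.
NE contributions = (3.7, 1); G = 4.7.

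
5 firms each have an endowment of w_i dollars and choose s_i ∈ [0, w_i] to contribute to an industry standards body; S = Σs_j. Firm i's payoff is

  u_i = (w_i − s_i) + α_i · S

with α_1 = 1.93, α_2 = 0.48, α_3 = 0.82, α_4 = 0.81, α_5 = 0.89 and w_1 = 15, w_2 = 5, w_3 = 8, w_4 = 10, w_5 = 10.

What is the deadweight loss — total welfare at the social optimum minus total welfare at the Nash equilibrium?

129.69

∂u_i/∂s_i = α_i − 1, so firm i contributes w_i if α_i > 1, else 0.
α_i > 1 for i ∈ {1}; NE contributions (15, 0, 0, 0, 0), S = 15.
W^NE = Σw_i − S^NE + (Σα_i)·S^NE = 48 + 3.93·15 = 106.95.
Planner: ∂(Σu_j)/∂s_i = Σα_j − 1 = 3.93 > 0, so everyone contributes w_i; S^SO = 48, W^SO = 48 + 3.93·48 = 236.64.
Deadweight loss = 129.69.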